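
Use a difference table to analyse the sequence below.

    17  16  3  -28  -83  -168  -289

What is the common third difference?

D1: -1, -13, -31, -55, -85, -121
D2: -12, -18, -24, -30, -36
D3: -6, -6, -6, -6

-6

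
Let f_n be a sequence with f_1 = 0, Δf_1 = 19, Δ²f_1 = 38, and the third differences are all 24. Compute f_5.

Build the table forward from the leading diagonal:
D3: 24  24  24  24  24
D2: 38  62  86  110  134
D1: 19  57  119  205  315
f: 0  19  76  195  400

400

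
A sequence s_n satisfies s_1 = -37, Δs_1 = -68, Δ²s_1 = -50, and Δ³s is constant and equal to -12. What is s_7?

-1435

Build the table forward from the leading diagonal:
Δ³: -12, -12, -12, -12, -12, -12, -12
Δ²: -50, -62, -74, -86, -98, -110, -122
Δ: -68, -118, -180, -254, -340, -438, -548
s: -37, -105, -223, -403, -657, -997, -1435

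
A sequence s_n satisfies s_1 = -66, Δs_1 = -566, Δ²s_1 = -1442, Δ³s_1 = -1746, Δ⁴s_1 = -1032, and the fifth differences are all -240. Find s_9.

-228426

Build the table forward from the leading diagonal:
D5: -240  -240  -240  -240  -240  -240  -240  -240  -240
D4: -1032  -1272  -1512  -1752  -1992  -2232  -2472  -2712  -2952
D3: -1746  -2778  -4050  -5562  -7314  -9306  -11538  -14010  -16722
D2: -1442  -3188  -5966  -10016  -15578  -22892  -32198  -43736  -57746
D1: -566  -2008  -5196  -11162  -21178  -36756  -59648  -91846  -135582
s: -66  -632  -2640  -7836  -18998  -40176  -76932  -136580  -228426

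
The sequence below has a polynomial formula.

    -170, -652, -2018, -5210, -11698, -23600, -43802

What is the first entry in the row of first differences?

Δ: -482, -1366, -3192, -6488, -11902, -20202
Δ²: -884, -1826, -3296, -5414, -8300
Δ³: -942, -1470, -2118, -2886
Δ⁴: -528, -648, -768
Δ⁵: -120, -120

-482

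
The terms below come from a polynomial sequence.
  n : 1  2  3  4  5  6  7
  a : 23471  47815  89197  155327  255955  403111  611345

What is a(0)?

First differences: 24344, 41382, 66130, 100628, 147156, 208234
Second differences: 17038, 24748, 34498, 46528, 61078
Third differences: 7710, 9750, 12030, 14550
Fourth differences: 2040, 2280, 2520
Fifth differences: 240, 240
The fifth differences are constant at 240.
Work back: 2040 − 240 = 1800;  7710 − 1800 = 5910;  17038 − 5910 = 11128;  24344 − 11128 = 13216;  23471 − 13216 = 10255

10255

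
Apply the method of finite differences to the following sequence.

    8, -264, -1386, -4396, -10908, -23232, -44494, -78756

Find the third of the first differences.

Δ: -272, -1122, -3010, -6512, -12324, -21262, -34262
Δ²: -850, -1888, -3502, -5812, -8938, -13000
Δ³: -1038, -1614, -2310, -3126, -4062
Δ⁴: -576, -696, -816, -936
Δ⁵: -120, -120, -120

-3010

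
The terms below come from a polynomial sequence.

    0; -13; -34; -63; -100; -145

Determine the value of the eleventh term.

-490

-13 , -21 , -29 , -37 , -45
-8 , -8 , -8 , -8
Constant second difference = -8, so extend:
-45 − 8 = -53;  -145 − 53 = -198
-53 − 8 = -61;  -198 − 61 = -259
-61 − 8 = -69;  -259 − 69 = -328
-69 − 8 = -77;  -328 − 77 = -405
-77 − 8 = -85;  -405 − 85 = -490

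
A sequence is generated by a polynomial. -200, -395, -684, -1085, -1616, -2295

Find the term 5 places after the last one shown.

-8540

First differences: -195  -289  -401  -531  -679
Second differences: -94  -112  -130  -148
Third differences: -18  -18  -18
Constant third difference = -18, so extend:
-148 − 18 = -166;  -679 − 166 = -845;  -2295 − 845 = -3140
-166 − 18 = -184;  -845 − 184 = -1029;  -3140 − 1029 = -4169
-184 − 18 = -202;  -1029 − 202 = -1231;  -4169 − 1231 = -5400
-202 − 18 = -220;  -1231 − 220 = -1451;  -5400 − 1451 = -6851
-220 − 18 = -238;  -1451 − 238 = -1689;  -6851 − 1689 = -8540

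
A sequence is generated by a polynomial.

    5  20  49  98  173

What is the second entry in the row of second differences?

20

First differences: 15, 29, 49, 75
Second differences: 14, 20, 26
Third differences: 6, 6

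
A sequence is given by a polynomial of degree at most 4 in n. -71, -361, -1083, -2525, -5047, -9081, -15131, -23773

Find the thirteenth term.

-131063

D1: -290  -722  -1442  -2522  -4034  -6050  -8642
D2: -432  -720  -1080  -1512  -2016  -2592
D3: -288  -360  -432  -504  -576
D4: -72  -72  -72  -72
Fourth differences constant at -72.
-576 − 72 = -648;  -2592 − 648 = -3240;  -8642 − 3240 = -11882;  -23773 − 11882 = -35655
-648 − 72 = -720;  -3240 − 720 = -3960;  -11882 − 3960 = -15842;  -35655 − 15842 = -51497
-720 − 72 = -792;  -3960 − 792 = -4752;  -15842 − 4752 = -20594;  -51497 − 20594 = -72091
-792 − 72 = -864;  -4752 − 864 = -5616;  -20594 − 5616 = -26210;  -72091 − 26210 = -98301
-864 − 72 = -936;  -5616 − 936 = -6552;  -26210 − 6552 = -32762;  -98301 − 32762 = -131063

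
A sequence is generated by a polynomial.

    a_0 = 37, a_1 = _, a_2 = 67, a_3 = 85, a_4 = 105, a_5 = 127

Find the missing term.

51

Using the last 4 terms:
D1: 18  20  22
D2: 2  2
Constant second difference = 2.
Extend backward: 18 − 2 = 16;  67 − 16 = 51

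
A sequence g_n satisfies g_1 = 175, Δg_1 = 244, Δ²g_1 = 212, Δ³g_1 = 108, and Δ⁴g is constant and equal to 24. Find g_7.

Build the table forward from the leading diagonal:
D4: 24, 24, 24, 24, 24, 24, 24
D3: 108, 132, 156, 180, 204, 228, 252
D2: 212, 320, 452, 608, 788, 992, 1220
D1: 244, 456, 776, 1228, 1836, 2624, 3616
g: 175, 419, 875, 1651, 2879, 4715, 7339

7339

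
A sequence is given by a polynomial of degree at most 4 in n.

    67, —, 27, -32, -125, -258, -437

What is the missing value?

Using the last 5 terms:
Δ: -59, -93, -133, -179
Δ²: -34, -40, -46
Δ³: -6, -6
Constant third difference = -6.
Extend backward: -34 + 6 = -28;  -59 + 28 = -31;  27 + 31 = 58

58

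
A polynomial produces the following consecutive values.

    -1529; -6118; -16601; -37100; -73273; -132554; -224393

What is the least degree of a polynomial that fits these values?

5

-4589, -10483, -20499, -36173, -59281, -91839
-5894, -10016, -15674, -23108, -32558
-4122, -5658, -7434, -9450
-1536, -1776, -2016
-240, -240
The fifth differences are constant, so the polynomial has degree 5.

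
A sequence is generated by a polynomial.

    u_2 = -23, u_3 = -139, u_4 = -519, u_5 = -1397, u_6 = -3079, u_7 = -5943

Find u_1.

-116, -380, -878, -1682, -2864
-264, -498, -804, -1182
-234, -306, -378
-72, -72
The fourth differences are constant at -72.
Work back: -234 + 72 = -162;  -264 + 162 = -102;  -116 + 102 = -14;  -23 + 14 = -9

-9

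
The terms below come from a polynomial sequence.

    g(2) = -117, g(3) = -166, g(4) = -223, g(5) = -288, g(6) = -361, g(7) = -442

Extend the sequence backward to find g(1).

-76

Δ: -49  -57  -65  -73  -81
Δ²: -8  -8  -8  -8
The second differences are constant at -8.
Work back: -49 + 8 = -41;  -117 + 41 = -76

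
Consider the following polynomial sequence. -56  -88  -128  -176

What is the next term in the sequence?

D1: -32, -40, -48
D2: -8, -8
The second differences are constant (-8).
-48 − 8 = -56;  -176 − 56 = -232

-232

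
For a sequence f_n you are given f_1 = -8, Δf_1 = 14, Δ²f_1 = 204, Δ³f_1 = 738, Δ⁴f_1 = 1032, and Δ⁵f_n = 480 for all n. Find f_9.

146264

Build the table forward from the leading diagonal:
D5: 480, 480, 480, 480, 480, 480, 480, 480, 480
D4: 1032, 1512, 1992, 2472, 2952, 3432, 3912, 4392, 4872
D3: 738, 1770, 3282, 5274, 7746, 10698, 14130, 18042, 22434
D2: 204, 942, 2712, 5994, 11268, 19014, 29712, 43842, 61884
D1: 14, 218, 1160, 3872, 9866, 21134, 40148, 69860, 113702
f: -8, 6, 224, 1384, 5256, 15122, 36256, 76404, 146264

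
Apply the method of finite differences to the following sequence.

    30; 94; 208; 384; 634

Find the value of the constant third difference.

12

D1: 64, 114, 176, 250
D2: 50, 62, 74
D3: 12, 12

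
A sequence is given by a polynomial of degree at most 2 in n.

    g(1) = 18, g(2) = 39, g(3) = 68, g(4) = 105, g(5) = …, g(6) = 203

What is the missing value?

Using the first 4 terms:
D1: 21, 29, 37
D2: 8, 8
Constant second difference = 8.
Extend forward: 37 + 8 = 45;  105 + 45 = 150

150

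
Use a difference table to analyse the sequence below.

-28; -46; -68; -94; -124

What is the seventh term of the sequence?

-196

D1: -18, -22, -26, -30
D2: -4, -4, -4
Constant second difference = -4, so extend:
-30 − 4 = -34;  -124 − 34 = -158
-34 − 4 = -38;  -158 − 38 = -196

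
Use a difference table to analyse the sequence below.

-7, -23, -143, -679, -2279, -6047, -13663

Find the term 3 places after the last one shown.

-87559

First differences: -16 , -120 , -536 , -1600 , -3768 , -7616
Second differences: -104 , -416 , -1064 , -2168 , -3848
Third differences: -312 , -648 , -1104 , -1680
Fourth differences: -336 , -456 , -576
Fifth differences: -120 , -120
Constant fifth difference = -120, so extend:
-576 − 120 = -696;  -1680 − 696 = -2376;  -3848 − 2376 = -6224;  -7616 − 6224 = -13840;  -13663 − 13840 = -27503
-696 − 120 = -816;  -2376 − 816 = -3192;  -6224 − 3192 = -9416;  -13840 − 9416 = -23256;  -27503 − 23256 = -50759
-816 − 120 = -936;  -3192 − 936 = -4128;  -9416 − 4128 = -13544;  -23256 − 13544 = -36800;  -50759 − 36800 = -87559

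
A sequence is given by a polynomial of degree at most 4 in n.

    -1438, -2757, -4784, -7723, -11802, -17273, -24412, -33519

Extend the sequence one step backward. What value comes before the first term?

-647

First differences: -1319  -2027  -2939  -4079  -5471  -7139  -9107
Second differences: -708  -912  -1140  -1392  -1668  -1968
Third differences: -204  -228  -252  -276  -300
Fourth differences: -24  -24  -24  -24
The fourth differences are constant at -24.
Work back: -204 + 24 = -180;  -708 + 180 = -528;  -1319 + 528 = -791;  -1438 + 791 = -647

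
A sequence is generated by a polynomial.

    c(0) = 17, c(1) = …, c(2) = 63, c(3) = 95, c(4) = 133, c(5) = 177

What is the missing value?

37

Using the last 4 terms:
32  38  44
6  6
Constant second difference = 6.
Extend backward: 32 − 6 = 26;  63 − 26 = 37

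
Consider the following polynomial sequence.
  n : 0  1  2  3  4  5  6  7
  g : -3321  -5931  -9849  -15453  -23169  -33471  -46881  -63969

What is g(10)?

-143721

Δ: -2610  -3918  -5604  -7716  -10302  -13410  -17088
Δ²: -1308  -1686  -2112  -2586  -3108  -3678
Δ³: -378  -426  -474  -522  -570
Δ⁴: -48  -48  -48  -48
The fourth differences are constant (-48).
-570 − 48 = -618;  -3678 − 618 = -4296;  -17088 − 4296 = -21384;  -63969 − 21384 = -85353
-618 − 48 = -666;  -4296 − 666 = -4962;  -21384 − 4962 = -26346;  -85353 − 26346 = -111699
-666 − 48 = -714;  -4962 − 714 = -5676;  -26346 − 5676 = -32022;  -111699 − 32022 = -143721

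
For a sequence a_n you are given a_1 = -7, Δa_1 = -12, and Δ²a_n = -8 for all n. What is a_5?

-103

Build the table forward from the leading diagonal:
D2: -8  -8  -8  -8  -8
D1: -12  -20  -28  -36  -44
a: -7  -19  -39  -67  -103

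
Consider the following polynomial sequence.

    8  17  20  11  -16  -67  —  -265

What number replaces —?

Using the first 6 terms:
First differences: 9  3  -9  -27  -51
Second differences: -6  -12  -18  -24
Third differences: -6  -6  -6
Constant third difference = -6.
Extend forward: -24 − 6 = -30;  -51 − 30 = -81;  -67 − 81 = -148

-148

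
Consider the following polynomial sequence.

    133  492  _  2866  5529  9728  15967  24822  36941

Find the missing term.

Using the last 6 terms:
2663, 4199, 6239, 8855, 12119
1536, 2040, 2616, 3264
504, 576, 648
72, 72
Constant fourth difference = 72.
Extend backward: 504 − 72 = 432;  1536 − 432 = 1104;  2663 − 1104 = 1559;  2866 − 1559 = 1307

1307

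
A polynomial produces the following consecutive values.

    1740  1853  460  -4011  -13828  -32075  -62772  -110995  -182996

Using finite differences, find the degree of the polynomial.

5

113, -1393, -4471, -9817, -18247, -30697, -48223, -72001
-1506, -3078, -5346, -8430, -12450, -17526, -23778
-1572, -2268, -3084, -4020, -5076, -6252
-696, -816, -936, -1056, -1176
-120, -120, -120, -120
The fifth differences are constant, so the polynomial has degree 5.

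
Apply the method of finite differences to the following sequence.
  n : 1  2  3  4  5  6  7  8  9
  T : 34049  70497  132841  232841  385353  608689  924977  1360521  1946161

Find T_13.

D1: 36448, 62344, 100000, 152512, 223336, 316288, 435544, 585640
D2: 25896, 37656, 52512, 70824, 92952, 119256, 150096
D3: 11760, 14856, 18312, 22128, 26304, 30840
D4: 3096, 3456, 3816, 4176, 4536
D5: 360, 360, 360, 360
Fifth differences constant at 360.
4536 + 360 = 4896;  30840 + 4896 = 35736;  150096 + 35736 = 185832;  585640 + 185832 = 771472;  1946161 + 771472 = 2717633
4896 + 360 = 5256;  35736 + 5256 = 40992;  185832 + 40992 = 226824;  771472 + 226824 = 998296;  2717633 + 998296 = 3715929
5256 + 360 = 5616;  40992 + 5616 = 46608;  226824 + 46608 = 273432;  998296 + 273432 = 1271728;  3715929 + 1271728 = 4987657
5616 + 360 = 5976;  46608 + 5976 = 52584;  273432 + 52584 = 326016;  1271728 + 326016 = 1597744;  4987657 + 1597744 = 6585401

6585401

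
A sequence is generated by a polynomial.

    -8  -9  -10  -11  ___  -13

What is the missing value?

Using the first 4 terms:
-1, -1, -1
Constant first difference = -1.
Extend forward: -11 − 1 = -12

-12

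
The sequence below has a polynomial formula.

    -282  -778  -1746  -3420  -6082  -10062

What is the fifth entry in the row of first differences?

D1: -496, -968, -1674, -2662, -3980
D2: -472, -706, -988, -1318
D3: -234, -282, -330
D4: -48, -48

-3980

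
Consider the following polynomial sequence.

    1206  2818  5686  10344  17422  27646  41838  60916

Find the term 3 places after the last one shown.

158086

D1: 1612 , 2868 , 4658 , 7078 , 10224 , 14192 , 19078
D2: 1256 , 1790 , 2420 , 3146 , 3968 , 4886
D3: 534 , 630 , 726 , 822 , 918
D4: 96 , 96 , 96 , 96
Fourth differences constant at 96.
918 + 96 = 1014;  4886 + 1014 = 5900;  19078 + 5900 = 24978;  60916 + 24978 = 85894
1014 + 96 = 1110;  5900 + 1110 = 7010;  24978 + 7010 = 31988;  85894 + 31988 = 117882
1110 + 96 = 1206;  7010 + 1206 = 8216;  31988 + 8216 = 40204;  117882 + 40204 = 158086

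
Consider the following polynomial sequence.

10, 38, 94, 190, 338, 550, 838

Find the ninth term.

D1: 28, 56, 96, 148, 212, 288
D2: 28, 40, 52, 64, 76
D3: 12, 12, 12, 12
Constant third difference = 12, so extend:
76 + 12 = 88;  288 + 88 = 376;  838 + 376 = 1214
88 + 12 = 100;  376 + 100 = 476;  1214 + 476 = 1690

1690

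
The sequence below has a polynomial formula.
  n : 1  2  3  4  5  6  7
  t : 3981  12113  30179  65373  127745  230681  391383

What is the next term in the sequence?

8132 , 18066 , 35194 , 62372 , 102936 , 160702
9934 , 17128 , 27178 , 40564 , 57766
7194 , 10050 , 13386 , 17202
2856 , 3336 , 3816
480 , 480
Fifth differences constant at 480.
3816 + 480 = 4296;  17202 + 4296 = 21498;  57766 + 21498 = 79264;  160702 + 79264 = 239966;  391383 + 239966 = 631349

631349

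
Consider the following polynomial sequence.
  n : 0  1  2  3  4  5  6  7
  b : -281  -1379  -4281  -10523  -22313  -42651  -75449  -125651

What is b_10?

First differences: -1098  -2902  -6242  -11790  -20338  -32798  -50202
Second differences: -1804  -3340  -5548  -8548  -12460  -17404
Third differences: -1536  -2208  -3000  -3912  -4944
Fourth differences: -672  -792  -912  -1032
Fifth differences: -120  -120  -120
The fifth differences are constant (-120).
-1032 − 120 = -1152;  -4944 − 1152 = -6096;  -17404 − 6096 = -23500;  -50202 − 23500 = -73702;  -125651 − 73702 = -199353
-1152 − 120 = -1272;  -6096 − 1272 = -7368;  -23500 − 7368 = -30868;  -73702 − 30868 = -104570;  -199353 − 104570 = -303923
-1272 − 120 = -1392;  -7368 − 1392 = -8760;  -30868 − 8760 = -39628;  -104570 − 39628 = -144198;  -303923 − 144198 = -448121

-448121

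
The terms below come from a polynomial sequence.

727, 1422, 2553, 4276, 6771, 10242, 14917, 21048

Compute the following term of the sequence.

Δ: 695, 1131, 1723, 2495, 3471, 4675, 6131
Δ²: 436, 592, 772, 976, 1204, 1456
Δ³: 156, 180, 204, 228, 252
Δ⁴: 24, 24, 24, 24
Fourth differences constant at 24.
252 + 24 = 276;  1456 + 276 = 1732;  6131 + 1732 = 7863;  21048 + 7863 = 28911

28911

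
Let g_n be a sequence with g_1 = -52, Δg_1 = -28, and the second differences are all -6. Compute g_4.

-154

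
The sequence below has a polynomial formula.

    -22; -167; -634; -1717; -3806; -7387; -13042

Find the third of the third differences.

-486

D1: -145, -467, -1083, -2089, -3581, -5655
D2: -322, -616, -1006, -1492, -2074
D3: -294, -390, -486, -582
D4: -96, -96, -96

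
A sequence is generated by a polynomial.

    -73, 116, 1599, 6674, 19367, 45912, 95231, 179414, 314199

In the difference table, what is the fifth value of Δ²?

22774

Δ: 189, 1483, 5075, 12693, 26545, 49319, 84183, 134785
Δ²: 1294, 3592, 7618, 13852, 22774, 34864, 50602
Δ³: 2298, 4026, 6234, 8922, 12090, 15738
Δ⁴: 1728, 2208, 2688, 3168, 3648
Δ⁵: 480, 480, 480, 480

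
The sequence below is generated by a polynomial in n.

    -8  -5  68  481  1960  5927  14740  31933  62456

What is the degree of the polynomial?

5

3, 73, 413, 1479, 3967, 8813, 17193, 30523
70, 340, 1066, 2488, 4846, 8380, 13330
270, 726, 1422, 2358, 3534, 4950
456, 696, 936, 1176, 1416
240, 240, 240, 240
The fifth differences are constant, so the polynomial has degree 5.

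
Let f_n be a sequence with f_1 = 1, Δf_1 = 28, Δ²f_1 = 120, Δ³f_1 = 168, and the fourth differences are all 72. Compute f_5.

Build the table forward from the leading diagonal:
Fourth differences: 72, 72, 72, 72, 72
Third differences: 168, 240, 312, 384, 456
Second differences: 120, 288, 528, 840, 1224
First differences: 28, 148, 436, 964, 1804
f: 1, 29, 177, 613, 1577

1577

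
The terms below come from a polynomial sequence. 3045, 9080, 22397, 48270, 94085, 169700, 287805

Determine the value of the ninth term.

718565

First differences: 6035  13317  25873  45815  75615  118105
Second differences: 7282  12556  19942  29800  42490
Third differences: 5274  7386  9858  12690
Fourth differences: 2112  2472  2832
Fifth differences: 360  360
The fifth differences are constant (360).
2832 + 360 = 3192;  12690 + 3192 = 15882;  42490 + 15882 = 58372;  118105 + 58372 = 176477;  287805 + 176477 = 464282
3192 + 360 = 3552;  15882 + 3552 = 19434;  58372 + 19434 = 77806;  176477 + 77806 = 254283;  464282 + 254283 = 718565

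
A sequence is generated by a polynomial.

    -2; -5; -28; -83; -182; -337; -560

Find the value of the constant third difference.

-12

First differences: -3, -23, -55, -99, -155, -223
Second differences: -20, -32, -44, -56, -68
Third differences: -12, -12, -12, -12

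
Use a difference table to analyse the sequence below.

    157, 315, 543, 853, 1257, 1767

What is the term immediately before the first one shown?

D1: 158  228  310  404  510
D2: 70  82  94  106
D3: 12  12  12
The third differences are constant at 12.
Work back: 70 − 12 = 58;  158 − 58 = 100;  157 − 100 = 57

57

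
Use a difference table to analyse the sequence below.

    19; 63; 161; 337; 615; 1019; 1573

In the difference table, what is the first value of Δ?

44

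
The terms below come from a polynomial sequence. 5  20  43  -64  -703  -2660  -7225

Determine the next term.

Δ: 15, 23, -107, -639, -1957, -4565
Δ²: 8, -130, -532, -1318, -2608
Δ³: -138, -402, -786, -1290
Δ⁴: -264, -384, -504
Δ⁵: -120, -120
The fifth differences are constant (-120).
-504 − 120 = -624;  -1290 − 624 = -1914;  -2608 − 1914 = -4522;  -4565 − 4522 = -9087;  -7225 − 9087 = -16312

-16312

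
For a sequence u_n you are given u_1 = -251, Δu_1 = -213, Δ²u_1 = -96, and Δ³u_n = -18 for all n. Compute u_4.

-1196

Build the table forward from the leading diagonal:
D3: -18  -18  -18  -18
D2: -96  -114  -132  -150
D1: -213  -309  -423  -555
u: -251  -464  -773  -1196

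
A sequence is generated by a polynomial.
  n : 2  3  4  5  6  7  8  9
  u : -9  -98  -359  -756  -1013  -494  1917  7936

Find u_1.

-8

D1: -89, -261, -397, -257, 519, 2411, 6019
D2: -172, -136, 140, 776, 1892, 3608
D3: 36, 276, 636, 1116, 1716
D4: 240, 360, 480, 600
D5: 120, 120, 120
The fifth differences are constant at 120.
Work back: 240 − 120 = 120;  36 − 120 = -84;  -172 + 84 = -88;  -89 + 88 = -1;  -9 + 1 = -8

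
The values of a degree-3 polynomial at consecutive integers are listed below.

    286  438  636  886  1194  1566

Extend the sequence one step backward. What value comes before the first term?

174

First differences: 152  198  250  308  372
Second differences: 46  52  58  64
Third differences: 6  6  6
The third differences are constant at 6.
Work back: 46 − 6 = 40;  152 − 40 = 112;  286 − 112 = 174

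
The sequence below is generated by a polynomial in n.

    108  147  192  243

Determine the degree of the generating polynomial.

2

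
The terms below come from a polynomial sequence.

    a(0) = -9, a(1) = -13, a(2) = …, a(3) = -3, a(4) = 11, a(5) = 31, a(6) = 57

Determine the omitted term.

-11

Using the last 4 terms:
First differences: 14  20  26
Second differences: 6  6
Constant second difference = 6.
Extend backward: 14 − 6 = 8;  -3 − 8 = -11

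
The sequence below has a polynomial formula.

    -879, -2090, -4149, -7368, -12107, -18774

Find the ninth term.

-55143

Δ: -1211 , -2059 , -3219 , -4739 , -6667
Δ²: -848 , -1160 , -1520 , -1928
Δ³: -312 , -360 , -408
Δ⁴: -48 , -48
The fourth differences are constant (-48).
-408 − 48 = -456;  -1928 − 456 = -2384;  -6667 − 2384 = -9051;  -18774 − 9051 = -27825
-456 − 48 = -504;  -2384 − 504 = -2888;  -9051 − 2888 = -11939;  -27825 − 11939 = -39764
-504 − 48 = -552;  -2888 − 552 = -3440;  -11939 − 3440 = -15379;  -39764 − 15379 = -55143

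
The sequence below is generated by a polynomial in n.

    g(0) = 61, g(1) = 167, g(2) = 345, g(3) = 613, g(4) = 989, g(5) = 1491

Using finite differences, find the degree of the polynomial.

3

First differences: 106, 178, 268, 376, 502
Second differences: 72, 90, 108, 126
Third differences: 18, 18, 18
The third differences are constant, so the polynomial has degree 3.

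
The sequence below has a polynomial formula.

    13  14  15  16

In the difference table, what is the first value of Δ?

1

First differences: 1, 1, 1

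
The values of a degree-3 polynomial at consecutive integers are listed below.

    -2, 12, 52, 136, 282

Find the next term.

508

First differences: 14 , 40 , 84 , 146
Second differences: 26 , 44 , 62
Third differences: 18 , 18
Constant third difference = 18, so extend:
62 + 18 = 80;  146 + 80 = 226;  282 + 226 = 508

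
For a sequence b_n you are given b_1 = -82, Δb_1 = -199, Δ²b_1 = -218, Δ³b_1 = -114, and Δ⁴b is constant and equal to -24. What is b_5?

Build the table forward from the leading diagonal:
Δ⁴: -24  -24  -24  -24  -24
Δ³: -114  -138  -162  -186  -210
Δ²: -218  -332  -470  -632  -818
Δ: -199  -417  -749  -1219  -1851
b: -82  -281  -698  -1447  -2666

-2666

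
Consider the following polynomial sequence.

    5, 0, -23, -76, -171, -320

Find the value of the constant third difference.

Δ: -5, -23, -53, -95, -149
Δ²: -18, -30, -42, -54
Δ³: -12, -12, -12

-12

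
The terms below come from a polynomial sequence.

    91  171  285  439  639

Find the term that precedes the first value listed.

Δ: 80, 114, 154, 200
Δ²: 34, 40, 46
Δ³: 6, 6
The third differences are constant at 6.
Work back: 34 − 6 = 28;  80 − 28 = 52;  91 − 52 = 39

39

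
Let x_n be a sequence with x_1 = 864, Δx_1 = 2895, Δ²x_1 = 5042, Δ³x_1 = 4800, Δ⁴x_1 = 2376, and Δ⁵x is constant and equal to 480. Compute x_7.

228384

Build the table forward from the leading diagonal:
Δ⁵: 480, 480, 480, 480, 480, 480, 480
Δ⁴: 2376, 2856, 3336, 3816, 4296, 4776, 5256
Δ³: 4800, 7176, 10032, 13368, 17184, 21480, 26256
Δ²: 5042, 9842, 17018, 27050, 40418, 57602, 79082
Δ: 2895, 7937, 17779, 34797, 61847, 102265, 159867
x: 864, 3759, 11696, 29475, 64272, 126119, 228384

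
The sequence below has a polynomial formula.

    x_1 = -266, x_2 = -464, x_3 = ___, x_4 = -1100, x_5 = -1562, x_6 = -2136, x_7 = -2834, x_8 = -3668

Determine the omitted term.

Using the last 5 terms:
-462  -574  -698  -834
-112  -124  -136
-12  -12
Constant third difference = -12.
Extend backward: -112 + 12 = -100;  -462 + 100 = -362;  -1100 + 362 = -738

-738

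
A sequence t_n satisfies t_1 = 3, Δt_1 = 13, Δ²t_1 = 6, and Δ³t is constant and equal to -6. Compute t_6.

68

Build the table forward from the leading diagonal:
D3: -6  -6  -6  -6  -6  -6
D2: 6  0  -6  -12  -18  -24
D1: 13  19  19  13  1  -17
t: 3  16  35  54  67  68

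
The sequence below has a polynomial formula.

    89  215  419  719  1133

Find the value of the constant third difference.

18

Δ: 126, 204, 300, 414
Δ²: 78, 96, 114
Δ³: 18, 18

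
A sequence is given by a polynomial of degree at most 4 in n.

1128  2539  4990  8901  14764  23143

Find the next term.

34674

D1: 1411, 2451, 3911, 5863, 8379
D2: 1040, 1460, 1952, 2516
D3: 420, 492, 564
D4: 72, 72
Fourth differences constant at 72.
564 + 72 = 636;  2516 + 636 = 3152;  8379 + 3152 = 11531;  23143 + 11531 = 34674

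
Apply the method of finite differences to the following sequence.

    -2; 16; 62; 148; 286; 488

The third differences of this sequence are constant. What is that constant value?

12

First differences: 18, 46, 86, 138, 202
Second differences: 28, 40, 52, 64
Third differences: 12, 12, 12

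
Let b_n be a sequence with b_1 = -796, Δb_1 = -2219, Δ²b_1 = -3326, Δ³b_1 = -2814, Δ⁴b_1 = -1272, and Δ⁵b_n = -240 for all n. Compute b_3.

Build the table forward from the leading diagonal:
Δ⁵: -240, -240, -240
Δ⁴: -1272, -1512, -1752
Δ³: -2814, -4086, -5598
Δ²: -3326, -6140, -10226
Δ: -2219, -5545, -11685
b: -796, -3015, -8560

-8560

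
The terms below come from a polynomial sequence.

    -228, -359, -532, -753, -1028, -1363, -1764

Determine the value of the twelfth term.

Δ: -131  -173  -221  -275  -335  -401
Δ²: -42  -48  -54  -60  -66
Δ³: -6  -6  -6  -6
Constant third difference = -6, so extend:
-66 − 6 = -72;  -401 − 72 = -473;  -1764 − 473 = -2237
-72 − 6 = -78;  -473 − 78 = -551;  -2237 − 551 = -2788
-78 − 6 = -84;  -551 − 84 = -635;  -2788 − 635 = -3423
-84 − 6 = -90;  -635 − 90 = -725;  -3423 − 725 = -4148
-90 − 6 = -96;  -725 − 96 = -821;  -4148 − 821 = -4969

-4969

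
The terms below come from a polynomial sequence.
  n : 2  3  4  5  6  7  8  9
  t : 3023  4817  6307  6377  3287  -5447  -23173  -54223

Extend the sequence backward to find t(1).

1537

D1: 1794, 1490, 70, -3090, -8734, -17726, -31050
D2: -304, -1420, -3160, -5644, -8992, -13324
D3: -1116, -1740, -2484, -3348, -4332
D4: -624, -744, -864, -984
D5: -120, -120, -120
The fifth differences are constant at -120.
Work back: -624 + 120 = -504;  -1116 + 504 = -612;  -304 + 612 = 308;  1794 − 308 = 1486;  3023 − 1486 = 1537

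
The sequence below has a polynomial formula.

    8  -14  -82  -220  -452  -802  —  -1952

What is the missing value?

-1294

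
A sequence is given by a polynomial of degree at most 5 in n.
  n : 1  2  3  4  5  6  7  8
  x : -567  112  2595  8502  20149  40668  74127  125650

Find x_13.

922605

D1: 679, 2483, 5907, 11647, 20519, 33459, 51523
D2: 1804, 3424, 5740, 8872, 12940, 18064
D3: 1620, 2316, 3132, 4068, 5124
D4: 696, 816, 936, 1056
D5: 120, 120, 120
The fifth differences are constant (120).
1056 + 120 = 1176;  5124 + 1176 = 6300;  18064 + 6300 = 24364;  51523 + 24364 = 75887;  125650 + 75887 = 201537
1176 + 120 = 1296;  6300 + 1296 = 7596;  24364 + 7596 = 31960;  75887 + 31960 = 107847;  201537 + 107847 = 309384
1296 + 120 = 1416;  7596 + 1416 = 9012;  31960 + 9012 = 40972;  107847 + 40972 = 148819;  309384 + 148819 = 458203
1416 + 120 = 1536;  9012 + 1536 = 10548;  40972 + 10548 = 51520;  148819 + 51520 = 200339;  458203 + 200339 = 658542
1536 + 120 = 1656;  10548 + 1656 = 12204;  51520 + 12204 = 63724;  200339 + 63724 = 264063;  658542 + 264063 = 922605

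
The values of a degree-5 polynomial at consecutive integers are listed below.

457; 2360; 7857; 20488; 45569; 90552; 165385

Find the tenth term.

First differences: 1903 , 5497 , 12631 , 25081 , 44983 , 74833
Second differences: 3594 , 7134 , 12450 , 19902 , 29850
Third differences: 3540 , 5316 , 7452 , 9948
Fourth differences: 1776 , 2136 , 2496
Fifth differences: 360 , 360
The fifth differences are constant (360).
2496 + 360 = 2856;  9948 + 2856 = 12804;  29850 + 12804 = 42654;  74833 + 42654 = 117487;  165385 + 117487 = 282872
2856 + 360 = 3216;  12804 + 3216 = 16020;  42654 + 16020 = 58674;  117487 + 58674 = 176161;  282872 + 176161 = 459033
3216 + 360 = 3576;  16020 + 3576 = 19596;  58674 + 19596 = 78270;  176161 + 78270 = 254431;  459033 + 254431 = 713464

713464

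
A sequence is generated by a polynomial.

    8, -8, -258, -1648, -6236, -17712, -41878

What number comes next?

-87128

First differences: -16, -250, -1390, -4588, -11476, -24166
Second differences: -234, -1140, -3198, -6888, -12690
Third differences: -906, -2058, -3690, -5802
Fourth differences: -1152, -1632, -2112
Fifth differences: -480, -480
The fifth differences are constant (-480).
-2112 − 480 = -2592;  -5802 − 2592 = -8394;  -12690 − 8394 = -21084;  -24166 − 21084 = -45250;  -41878 − 45250 = -87128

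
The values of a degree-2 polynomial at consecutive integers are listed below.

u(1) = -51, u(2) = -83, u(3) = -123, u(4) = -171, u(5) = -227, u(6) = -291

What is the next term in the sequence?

-363

D1: -32  -40  -48  -56  -64
D2: -8  -8  -8  -8
Constant second difference = -8, so extend:
-64 − 8 = -72;  -291 − 72 = -363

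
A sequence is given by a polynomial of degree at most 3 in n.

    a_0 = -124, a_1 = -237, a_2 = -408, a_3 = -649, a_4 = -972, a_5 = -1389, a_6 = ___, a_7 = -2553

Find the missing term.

Using the first 6 terms:
Δ: -113  -171  -241  -323  -417
Δ²: -58  -70  -82  -94
Δ³: -12  -12  -12
Constant third difference = -12.
Extend forward: -94 − 12 = -106;  -417 − 106 = -523;  -1389 − 523 = -1912

-1912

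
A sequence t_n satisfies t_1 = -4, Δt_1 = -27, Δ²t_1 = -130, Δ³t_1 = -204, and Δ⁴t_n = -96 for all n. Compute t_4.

-679

Build the table forward from the leading diagonal:
Fourth differences: -96, -96, -96, -96
Third differences: -204, -300, -396, -492
Second differences: -130, -334, -634, -1030
First differences: -27, -157, -491, -1125
t: -4, -31, -188, -679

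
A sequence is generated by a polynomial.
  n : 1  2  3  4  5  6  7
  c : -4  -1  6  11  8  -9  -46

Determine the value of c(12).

3, 7, 5, -3, -17, -37
4, -2, -8, -14, -20
-6, -6, -6, -6
Constant third difference = -6, so extend:
-20 − 6 = -26;  -37 − 26 = -63;  -46 − 63 = -109
-26 − 6 = -32;  -63 − 32 = -95;  -109 − 95 = -204
-32 − 6 = -38;  -95 − 38 = -133;  -204 − 133 = -337
-38 − 6 = -44;  -133 − 44 = -177;  -337 − 177 = -514
-44 − 6 = -50;  -177 − 50 = -227;  -514 − 227 = -741

-741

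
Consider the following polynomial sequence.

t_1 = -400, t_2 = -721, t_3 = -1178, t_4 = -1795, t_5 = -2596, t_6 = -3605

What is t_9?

-8120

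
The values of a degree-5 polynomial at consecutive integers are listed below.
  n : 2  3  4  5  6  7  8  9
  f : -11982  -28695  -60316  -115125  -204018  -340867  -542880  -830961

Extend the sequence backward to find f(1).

Δ: -16713  -31621  -54809  -88893  -136849  -202013  -288081
Δ²: -14908  -23188  -34084  -47956  -65164  -86068
Δ³: -8280  -10896  -13872  -17208  -20904
Δ⁴: -2616  -2976  -3336  -3696
Δ⁵: -360  -360  -360
The fifth differences are constant at -360.
Work back: -2616 + 360 = -2256;  -8280 + 2256 = -6024;  -14908 + 6024 = -8884;  -16713 + 8884 = -7829;  -11982 + 7829 = -4153

-4153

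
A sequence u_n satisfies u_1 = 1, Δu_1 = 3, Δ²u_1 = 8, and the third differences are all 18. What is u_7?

Build the table forward from the leading diagonal:
Δ³: 18, 18, 18, 18, 18, 18, 18
Δ²: 8, 26, 44, 62, 80, 98, 116
Δ: 3, 11, 37, 81, 143, 223, 321
u: 1, 4, 15, 52, 133, 276, 499

499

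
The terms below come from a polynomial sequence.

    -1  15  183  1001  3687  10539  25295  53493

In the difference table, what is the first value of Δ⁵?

Δ: 16, 168, 818, 2686, 6852, 14756, 28198
Δ²: 152, 650, 1868, 4166, 7904, 13442
Δ³: 498, 1218, 2298, 3738, 5538
Δ⁴: 720, 1080, 1440, 1800
Δ⁵: 360, 360, 360

360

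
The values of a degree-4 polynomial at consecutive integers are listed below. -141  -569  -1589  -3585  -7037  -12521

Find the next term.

-20709

First differences: -428  -1020  -1996  -3452  -5484
Second differences: -592  -976  -1456  -2032
Third differences: -384  -480  -576
Fourth differences: -96  -96
Constant fourth difference = -96, so extend:
-576 − 96 = -672;  -2032 − 672 = -2704;  -5484 − 2704 = -8188;  -12521 − 8188 = -20709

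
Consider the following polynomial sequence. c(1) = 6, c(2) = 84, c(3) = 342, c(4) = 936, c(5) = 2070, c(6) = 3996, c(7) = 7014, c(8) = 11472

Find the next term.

17766

78, 258, 594, 1134, 1926, 3018, 4458
180, 336, 540, 792, 1092, 1440
156, 204, 252, 300, 348
48, 48, 48, 48
The fourth differences are constant (48).
348 + 48 = 396;  1440 + 396 = 1836;  4458 + 1836 = 6294;  11472 + 6294 = 17766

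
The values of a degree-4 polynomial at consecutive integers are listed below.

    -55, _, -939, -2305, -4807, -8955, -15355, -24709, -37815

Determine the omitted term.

Using the last 7 terms:
D1: -1366, -2502, -4148, -6400, -9354, -13106
D2: -1136, -1646, -2252, -2954, -3752
D3: -510, -606, -702, -798
D4: -96, -96, -96
Constant fourth difference = -96.
Extend backward: -510 + 96 = -414;  -1136 + 414 = -722;  -1366 + 722 = -644;  -939 + 644 = -295

-295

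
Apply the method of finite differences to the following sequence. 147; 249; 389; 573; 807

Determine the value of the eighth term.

D1: 102, 140, 184, 234
D2: 38, 44, 50
D3: 6, 6
Constant third difference = 6, so extend:
50 + 6 = 56;  234 + 56 = 290;  807 + 290 = 1097
56 + 6 = 62;  290 + 62 = 352;  1097 + 352 = 1449
62 + 6 = 68;  352 + 68 = 420;  1449 + 420 = 1869

1869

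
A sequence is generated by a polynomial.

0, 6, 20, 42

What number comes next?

First differences: 6 , 14 , 22
Second differences: 8 , 8
The second differences are constant (8).
22 + 8 = 30;  42 + 30 = 72

72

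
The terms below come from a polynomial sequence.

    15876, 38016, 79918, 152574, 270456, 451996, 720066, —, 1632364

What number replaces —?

Using the first 7 terms:
Δ: 22140  41902  72656  117882  181540  268070
Δ²: 19762  30754  45226  63658  86530
Δ³: 10992  14472  18432  22872
Δ⁴: 3480  3960  4440
Δ⁵: 480  480
Constant fifth difference = 480.
Extend forward: 4440 + 480 = 4920;  22872 + 4920 = 27792;  86530 + 27792 = 114322;  268070 + 114322 = 382392;  720066 + 382392 = 1102458

1102458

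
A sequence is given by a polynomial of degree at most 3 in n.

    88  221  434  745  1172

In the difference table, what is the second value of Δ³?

D1: 133, 213, 311, 427
D2: 80, 98, 116
D3: 18, 18

18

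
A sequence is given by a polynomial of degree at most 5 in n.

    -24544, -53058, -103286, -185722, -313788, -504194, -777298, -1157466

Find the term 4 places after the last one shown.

D1: -28514 , -50228 , -82436 , -128066 , -190406 , -273104 , -380168
D2: -21714 , -32208 , -45630 , -62340 , -82698 , -107064
D3: -10494 , -13422 , -16710 , -20358 , -24366
D4: -2928 , -3288 , -3648 , -4008
D5: -360 , -360 , -360
Fifth differences constant at -360.
-4008 − 360 = -4368;  -24366 − 4368 = -28734;  -107064 − 28734 = -135798;  -380168 − 135798 = -515966;  -1157466 − 515966 = -1673432
-4368 − 360 = -4728;  -28734 − 4728 = -33462;  -135798 − 33462 = -169260;  -515966 − 169260 = -685226;  -1673432 − 685226 = -2358658
-4728 − 360 = -5088;  -33462 − 5088 = -38550;  -169260 − 38550 = -207810;  -685226 − 207810 = -893036;  -2358658 − 893036 = -3251694
-5088 − 360 = -5448;  -38550 − 5448 = -43998;  -207810 − 43998 = -251808;  -893036 − 251808 = -1144844;  -3251694 − 1144844 = -4396538

-4396538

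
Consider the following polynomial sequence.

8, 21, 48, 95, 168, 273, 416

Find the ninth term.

840

Δ: 13  27  47  73  105  143
Δ²: 14  20  26  32  38
Δ³: 6  6  6  6
The third differences are constant (6).
38 + 6 = 44;  143 + 44 = 187;  416 + 187 = 603
44 + 6 = 50;  187 + 50 = 237;  603 + 237 = 840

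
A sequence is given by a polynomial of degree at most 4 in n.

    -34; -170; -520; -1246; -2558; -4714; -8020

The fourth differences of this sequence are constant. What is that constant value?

-48

D1: -136, -350, -726, -1312, -2156, -3306
D2: -214, -376, -586, -844, -1150
D3: -162, -210, -258, -306
D4: -48, -48, -48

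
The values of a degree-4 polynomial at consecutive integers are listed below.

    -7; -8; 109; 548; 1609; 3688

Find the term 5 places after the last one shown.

49933

First differences: -1, 117, 439, 1061, 2079
Second differences: 118, 322, 622, 1018
Third differences: 204, 300, 396
Fourth differences: 96, 96
The fourth differences are constant (96).
396 + 96 = 492;  1018 + 492 = 1510;  2079 + 1510 = 3589;  3688 + 3589 = 7277
492 + 96 = 588;  1510 + 588 = 2098;  3589 + 2098 = 5687;  7277 + 5687 = 12964
588 + 96 = 684;  2098 + 684 = 2782;  5687 + 2782 = 8469;  12964 + 8469 = 21433
684 + 96 = 780;  2782 + 780 = 3562;  8469 + 3562 = 12031;  21433 + 12031 = 33464
780 + 96 = 876;  3562 + 876 = 4438;  12031 + 4438 = 16469;  33464 + 16469 = 49933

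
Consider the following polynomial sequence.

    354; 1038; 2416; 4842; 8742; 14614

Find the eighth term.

34626

First differences: 684, 1378, 2426, 3900, 5872
Second differences: 694, 1048, 1474, 1972
Third differences: 354, 426, 498
Fourth differences: 72, 72
Fourth differences constant at 72.
498 + 72 = 570;  1972 + 570 = 2542;  5872 + 2542 = 8414;  14614 + 8414 = 23028
570 + 72 = 642;  2542 + 642 = 3184;  8414 + 3184 = 11598;  23028 + 11598 = 34626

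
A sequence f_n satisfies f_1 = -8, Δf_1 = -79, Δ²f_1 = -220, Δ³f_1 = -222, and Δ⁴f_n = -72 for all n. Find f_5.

Build the table forward from the leading diagonal:
D4: -72, -72, -72, -72, -72
D3: -222, -294, -366, -438, -510
D2: -220, -442, -736, -1102, -1540
D1: -79, -299, -741, -1477, -2579
f: -8, -87, -386, -1127, -2604

-2604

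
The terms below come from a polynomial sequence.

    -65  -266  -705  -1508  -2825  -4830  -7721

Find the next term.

-11720

First differences: -201, -439, -803, -1317, -2005, -2891
Second differences: -238, -364, -514, -688, -886
Third differences: -126, -150, -174, -198
Fourth differences: -24, -24, -24
Fourth differences constant at -24.
-198 − 24 = -222;  -886 − 222 = -1108;  -2891 − 1108 = -3999;  -7721 − 3999 = -11720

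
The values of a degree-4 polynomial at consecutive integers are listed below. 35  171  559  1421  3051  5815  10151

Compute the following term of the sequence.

16569

136  388  862  1630  2764  4336
252  474  768  1134  1572
222  294  366  438
72  72  72
The fourth differences are constant (72).
438 + 72 = 510;  1572 + 510 = 2082;  4336 + 2082 = 6418;  10151 + 6418 = 16569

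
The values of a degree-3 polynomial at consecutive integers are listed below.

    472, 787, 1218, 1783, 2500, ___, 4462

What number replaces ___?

Using the first 5 terms:
First differences: 315  431  565  717
Second differences: 116  134  152
Third differences: 18  18
Constant third difference = 18.
Extend forward: 152 + 18 = 170;  717 + 170 = 887;  2500 + 887 = 3387

3387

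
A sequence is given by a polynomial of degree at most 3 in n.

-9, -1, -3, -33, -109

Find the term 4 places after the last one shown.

8, -2, -30, -76
-10, -28, -46
-18, -18
Constant third difference = -18, so extend:
-46 − 18 = -64;  -76 − 64 = -140;  -109 − 140 = -249
-64 − 18 = -82;  -140 − 82 = -222;  -249 − 222 = -471
-82 − 18 = -100;  -222 − 100 = -322;  -471 − 322 = -793
-100 − 18 = -118;  -322 − 118 = -440;  -793 − 440 = -1233

-1233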